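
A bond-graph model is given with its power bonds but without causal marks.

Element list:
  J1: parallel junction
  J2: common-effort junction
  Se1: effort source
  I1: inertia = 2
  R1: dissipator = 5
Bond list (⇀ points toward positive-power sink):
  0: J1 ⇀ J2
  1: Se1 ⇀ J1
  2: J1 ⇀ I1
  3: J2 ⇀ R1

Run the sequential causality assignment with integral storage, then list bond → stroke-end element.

bond 1 |J1  (Se1 fixes effort; stroke away)
bond 0 |J2  (0-jn J1 has e-setter on 1)
bond 2 |I1  (common-e at J1 fixed by 1)
bond 3 |R1  (J2: bond 0 brought effort, rest push out)

#0 stroke→J2
#1 stroke→J1
#2 stroke→I1
#3 stroke→R1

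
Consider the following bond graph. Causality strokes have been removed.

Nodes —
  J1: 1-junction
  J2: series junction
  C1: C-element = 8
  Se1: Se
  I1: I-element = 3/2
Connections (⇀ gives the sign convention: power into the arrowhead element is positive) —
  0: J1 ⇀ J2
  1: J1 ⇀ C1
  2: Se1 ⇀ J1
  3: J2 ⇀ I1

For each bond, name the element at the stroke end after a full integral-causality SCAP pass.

b0 →J2
b1 →J1
b2 →J1
b3 →I1

b2 |J1  (Se1 (Se) sets effort on bond)
b1 |J1  (C1 outputs effort q/C1)
b0 |J2  (closing 1-jn rule on J1)
b3 |I1  (J2: last free bond brings flow in)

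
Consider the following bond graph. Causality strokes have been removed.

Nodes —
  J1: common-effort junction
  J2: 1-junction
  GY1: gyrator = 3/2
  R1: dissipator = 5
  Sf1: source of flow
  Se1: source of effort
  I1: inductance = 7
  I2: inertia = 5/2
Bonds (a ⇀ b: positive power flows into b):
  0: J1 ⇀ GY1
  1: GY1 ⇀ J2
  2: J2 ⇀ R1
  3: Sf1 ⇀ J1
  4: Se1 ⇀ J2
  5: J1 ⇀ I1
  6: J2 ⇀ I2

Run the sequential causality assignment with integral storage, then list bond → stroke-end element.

bond 0 stroke at J1
bond 1 stroke at J2
bond 2 stroke at J2
bond 3 stroke at Sf1
bond 4 stroke at J2
bond 5 stroke at I1
bond 6 stroke at I2

bond 3 →Sf1  (Sf1 (Sf) sets flow on bond)
bond 4 →J2  (Se1 (Se) sets effort on bond)
bond 5 →I1  (I1 outputs flow p/I1)
bond 0 →J1  (closing 0-jn rule on J1)
bond 1 →J2  (GY GY1: same side as bond 0)
bond 6 →I2  (I2 outputs flow p/I2)
bond 2 →J2  (J2: bond 6 brought flow, rest push out)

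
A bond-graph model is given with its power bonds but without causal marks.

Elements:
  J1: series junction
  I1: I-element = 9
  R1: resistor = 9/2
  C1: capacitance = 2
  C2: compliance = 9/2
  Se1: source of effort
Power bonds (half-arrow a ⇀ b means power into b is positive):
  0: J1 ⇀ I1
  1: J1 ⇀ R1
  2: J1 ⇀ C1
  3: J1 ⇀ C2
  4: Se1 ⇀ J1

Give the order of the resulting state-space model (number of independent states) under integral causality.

3  (C1, C2, I1 all integral)

β4 stroke→J1  (source Se1 imposes e)
β0 stroke→I1  (I1 integral (f out))
β1 stroke→J1  (1-jn J1 has f-setter on 0)
β2 stroke→J1  (common-f at J1 fixed by 0)
β3 stroke→J1  (common-f at J1 fixed by 0)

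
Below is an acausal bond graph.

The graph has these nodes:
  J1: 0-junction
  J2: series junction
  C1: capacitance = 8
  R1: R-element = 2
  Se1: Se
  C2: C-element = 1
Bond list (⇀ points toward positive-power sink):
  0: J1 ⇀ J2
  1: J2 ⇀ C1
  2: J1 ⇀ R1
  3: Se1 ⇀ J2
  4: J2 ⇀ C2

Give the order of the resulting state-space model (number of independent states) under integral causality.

b3 stroke→J2  (Se1 fixes effort; stroke away)
b1 stroke→J2  (C1: C, integral causality)
b4 stroke→J2  (prefer integral on C2)
b0 stroke→J1  (J2: last free bond brings flow in)
b2 stroke→R1  (common-e at J1 fixed by 0)

2  (C1, C2 all integral)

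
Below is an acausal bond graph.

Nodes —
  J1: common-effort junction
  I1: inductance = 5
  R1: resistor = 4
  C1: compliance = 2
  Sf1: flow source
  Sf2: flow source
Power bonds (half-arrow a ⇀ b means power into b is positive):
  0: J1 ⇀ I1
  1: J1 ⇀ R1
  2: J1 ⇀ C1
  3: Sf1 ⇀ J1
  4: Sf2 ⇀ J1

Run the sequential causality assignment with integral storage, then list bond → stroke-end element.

bond 0 stroke→I1
bond 1 stroke→R1
bond 2 stroke→J1
bond 3 stroke→Sf1
bond 4 stroke→Sf2

β3 stroke at Sf1  (Sf1 fixes flow; stroke at Sf1)
β4 stroke at Sf2  (Sf2 (Sf) sets flow on bond)
β0 stroke at I1  (prefer integral on I1)
β2 stroke at J1  (C1: C, integral causality)
β1 stroke at R1  (common-e at J1 fixed by 2)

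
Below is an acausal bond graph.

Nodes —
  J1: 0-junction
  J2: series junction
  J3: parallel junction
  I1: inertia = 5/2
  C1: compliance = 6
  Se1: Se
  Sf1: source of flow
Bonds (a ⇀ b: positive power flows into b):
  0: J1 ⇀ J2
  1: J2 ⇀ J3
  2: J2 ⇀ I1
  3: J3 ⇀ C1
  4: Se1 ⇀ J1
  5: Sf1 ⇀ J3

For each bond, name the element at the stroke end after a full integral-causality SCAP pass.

β4 →J1  (source Se1 imposes e)
β5 →Sf1  (Sf1: flow source, stroke at near end)
β0 →J2  (common-e at J1 fixed by 4)
β2 →I1  (I1 integral (f out))
β1 →J2  (1-jn J2 has f-setter on 2)
β3 →J3  (closing 0-jn rule on J3)

b0 →J2
b1 →J2
b2 →I1
b3 →J3
b4 →J1
b5 →Sf1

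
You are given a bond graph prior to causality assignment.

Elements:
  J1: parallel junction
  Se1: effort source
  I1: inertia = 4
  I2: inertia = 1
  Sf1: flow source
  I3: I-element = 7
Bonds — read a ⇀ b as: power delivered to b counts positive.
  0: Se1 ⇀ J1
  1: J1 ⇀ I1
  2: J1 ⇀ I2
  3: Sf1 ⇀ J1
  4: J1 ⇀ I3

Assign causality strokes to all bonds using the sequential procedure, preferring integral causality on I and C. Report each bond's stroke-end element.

bond 0 →J1  (Se1 fixes effort; stroke away)
bond 3 →Sf1  (Sf1 (Sf) sets flow on bond)
bond 1 →I1  (J1 effort already set via bond 0)
bond 2 →I2  (J1: bond 0 brought effort, rest push out)
bond 4 →I3  (0-jn J1 has e-setter on 0)

β0 stroke→J1
β1 stroke→I1
β2 stroke→I2
β3 stroke→Sf1
β4 stroke→I3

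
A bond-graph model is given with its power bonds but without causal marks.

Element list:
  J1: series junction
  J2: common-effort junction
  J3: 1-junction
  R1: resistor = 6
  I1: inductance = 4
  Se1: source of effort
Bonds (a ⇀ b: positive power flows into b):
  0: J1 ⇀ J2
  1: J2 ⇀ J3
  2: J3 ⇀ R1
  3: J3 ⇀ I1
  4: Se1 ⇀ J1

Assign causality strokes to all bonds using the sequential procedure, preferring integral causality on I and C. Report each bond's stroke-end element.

bond 0 stroke at J2
bond 1 stroke at J3
bond 2 stroke at J3
bond 3 stroke at I1
bond 4 stroke at J1

bond 4 stroke→J1  (Se1 (Se) sets effort on bond)
bond 0 stroke→J2  (J1 needs exactly one f-in)
bond 1 stroke→J3  (common-e at J2 fixed by 0)
bond 3 stroke→I1  (I1 integral (f out))
bond 2 stroke→J3  (J3 flow already set via bond 3)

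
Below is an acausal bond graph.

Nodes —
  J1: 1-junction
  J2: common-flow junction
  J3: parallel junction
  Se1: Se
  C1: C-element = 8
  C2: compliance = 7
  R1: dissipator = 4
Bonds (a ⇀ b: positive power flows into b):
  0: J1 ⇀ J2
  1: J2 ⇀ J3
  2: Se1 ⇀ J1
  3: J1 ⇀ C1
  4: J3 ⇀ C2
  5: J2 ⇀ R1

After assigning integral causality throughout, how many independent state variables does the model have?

2  (C1, C2 all integral)

#2 stroke at J1  (Se1 (Se) sets effort on bond)
#3 stroke at J1  (C1: C, integral causality)
#0 stroke at J2  (J1 needs exactly one f-in)
#4 stroke at J3  (C2: C, integral causality)
#1 stroke at J2  (J3 effort already set via bond 4)
#5 stroke at R1  (J2 needs exactly one f-in)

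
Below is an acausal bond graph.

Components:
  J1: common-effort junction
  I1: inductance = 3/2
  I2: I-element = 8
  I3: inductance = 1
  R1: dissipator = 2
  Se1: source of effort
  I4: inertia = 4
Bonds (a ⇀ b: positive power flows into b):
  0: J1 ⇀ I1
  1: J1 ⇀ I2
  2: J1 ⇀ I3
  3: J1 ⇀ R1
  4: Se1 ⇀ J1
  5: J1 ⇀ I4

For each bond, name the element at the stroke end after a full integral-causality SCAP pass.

bond 0 →I1
bond 1 →I2
bond 2 →I3
bond 3 →R1
bond 4 →J1
bond 5 →I4

bond 4 stroke at J1  (Se1 fixes effort; stroke away)
bond 0 stroke at I1  (common-e at J1 fixed by 4)
bond 1 stroke at I2  (J1: bond 4 brought effort, rest push out)
bond 2 stroke at I3  (J1: bond 4 brought effort, rest push out)
bond 3 stroke at R1  (J1 effort already set via bond 4)
bond 5 stroke at I4  (J1: bond 4 brought effort, rest push out)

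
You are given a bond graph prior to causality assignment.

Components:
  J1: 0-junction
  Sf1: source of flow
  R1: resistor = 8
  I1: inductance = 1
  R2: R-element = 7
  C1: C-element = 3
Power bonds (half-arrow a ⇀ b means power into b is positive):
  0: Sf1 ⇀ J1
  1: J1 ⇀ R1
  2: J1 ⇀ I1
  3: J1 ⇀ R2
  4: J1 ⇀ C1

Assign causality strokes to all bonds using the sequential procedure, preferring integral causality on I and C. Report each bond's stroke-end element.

b0 |Sf1
b1 |R1
b2 |I1
b3 |R2
b4 |J1

b0 stroke at Sf1  (Sf1 fixes flow; stroke at Sf1)
b2 stroke at I1  (I1: I, integral causality)
b4 stroke at J1  (C1 integral (e out))
b1 stroke at R1  (0-jn J1 has e-setter on 4)
b3 stroke at R2  (common-e at J1 fixed by 4)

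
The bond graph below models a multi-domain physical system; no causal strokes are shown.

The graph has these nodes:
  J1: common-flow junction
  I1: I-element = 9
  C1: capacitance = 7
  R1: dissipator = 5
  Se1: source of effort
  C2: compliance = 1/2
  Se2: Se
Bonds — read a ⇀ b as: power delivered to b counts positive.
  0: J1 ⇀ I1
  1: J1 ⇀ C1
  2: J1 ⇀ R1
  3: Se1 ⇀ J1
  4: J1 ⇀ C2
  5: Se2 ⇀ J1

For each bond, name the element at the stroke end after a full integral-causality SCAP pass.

β0 →I1
β1 →J1
β2 →J1
β3 →J1
β4 →J1
β5 →J1

b3 stroke→J1  (source Se1 imposes e)
b5 stroke→J1  (Se2: effort source, stroke at far end)
b0 stroke→I1  (I1 outputs flow p/I1)
b1 stroke→J1  (common-f at J1 fixed by 0)
b2 stroke→J1  (1-jn J1 has f-setter on 0)
b4 stroke→J1  (J1 flow already set via bond 0)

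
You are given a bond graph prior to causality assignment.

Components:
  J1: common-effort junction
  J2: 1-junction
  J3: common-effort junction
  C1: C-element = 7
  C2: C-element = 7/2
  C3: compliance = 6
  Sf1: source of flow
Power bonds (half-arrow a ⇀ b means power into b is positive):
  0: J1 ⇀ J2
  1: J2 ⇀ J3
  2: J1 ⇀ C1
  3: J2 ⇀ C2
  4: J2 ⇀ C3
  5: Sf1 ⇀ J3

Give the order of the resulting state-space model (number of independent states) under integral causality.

3  (C1, C2, C3 all integral)

β5 →Sf1  (Sf1: flow source, stroke at near end)
β1 →J3  (J3: last free bond brings effort in)
β0 →J2  (1-jn J2 has f-setter on 1)
β3 →J2  (common-f at J2 fixed by 1)
β4 →J2  (1-jn J2 has f-setter on 1)
β2 →J1  (J1 needs exactly one e-in)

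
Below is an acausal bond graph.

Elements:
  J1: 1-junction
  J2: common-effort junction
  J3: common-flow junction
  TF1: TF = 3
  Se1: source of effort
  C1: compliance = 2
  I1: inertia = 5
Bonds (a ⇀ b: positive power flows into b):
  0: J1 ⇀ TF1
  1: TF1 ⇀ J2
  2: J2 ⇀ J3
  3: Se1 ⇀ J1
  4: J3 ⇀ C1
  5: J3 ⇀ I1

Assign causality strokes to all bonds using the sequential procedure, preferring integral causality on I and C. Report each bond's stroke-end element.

bond 3 stroke→J1  (Se1 fixes effort; stroke away)
bond 0 stroke→TF1  (closing 1-jn rule on J1)
bond 1 stroke→J2  (through TF1, causality passes straight; one stroke at TF1)
bond 2 stroke→J3  (0-jn J2 has e-setter on 1)
bond 4 stroke→J3  (C1 integral (e out))
bond 5 stroke→I1  (closing 1-jn rule on J3)

bond 0 stroke at TF1
bond 1 stroke at J2
bond 2 stroke at J3
bond 3 stroke at J1
bond 4 stroke at J3
bond 5 stroke at I1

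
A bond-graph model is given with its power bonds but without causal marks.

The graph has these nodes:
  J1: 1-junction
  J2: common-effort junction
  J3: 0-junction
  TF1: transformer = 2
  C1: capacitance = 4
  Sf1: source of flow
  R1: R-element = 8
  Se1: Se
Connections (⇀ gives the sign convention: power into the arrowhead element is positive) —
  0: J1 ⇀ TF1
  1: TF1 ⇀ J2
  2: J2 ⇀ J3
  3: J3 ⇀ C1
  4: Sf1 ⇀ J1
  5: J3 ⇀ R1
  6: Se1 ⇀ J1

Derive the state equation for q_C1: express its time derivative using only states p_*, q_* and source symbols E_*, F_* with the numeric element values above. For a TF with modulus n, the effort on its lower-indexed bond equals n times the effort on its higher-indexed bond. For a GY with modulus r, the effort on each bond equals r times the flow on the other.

dq_C1/dt = 2*F_Sf1 - q_C1/32

b4 stroke at Sf1  (source Sf1 imposes f)
b6 stroke at J1  (Se1 (Se) sets effort on bond)
b0 stroke at J1  (common-f at J1 fixed by 4)
b1 stroke at TF1  (TF1: transformer flips bond 0)
b2 stroke at J2  (only one effort-in slot at J2)
b3 stroke at J3  (C1 integral (e out))
b5 stroke at R1  (common-e at J3 fixed by 3)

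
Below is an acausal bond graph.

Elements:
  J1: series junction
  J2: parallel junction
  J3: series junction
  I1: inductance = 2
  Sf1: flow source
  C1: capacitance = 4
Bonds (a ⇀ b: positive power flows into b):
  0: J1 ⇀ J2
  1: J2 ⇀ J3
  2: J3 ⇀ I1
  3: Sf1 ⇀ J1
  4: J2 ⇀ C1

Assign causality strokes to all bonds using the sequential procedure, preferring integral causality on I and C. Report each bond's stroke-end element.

bond 3 stroke→Sf1  (Sf1 (Sf) sets flow on bond)
bond 0 stroke→J1  (J1 flow already set via bond 3)
bond 2 stroke→I1  (I1 integral (f out))
bond 1 stroke→J3  (common-f at J3 fixed by 2)
bond 4 stroke→J2  (only one effort-in slot at J2)

b0 |J1
b1 |J3
b2 |I1
b3 |Sf1
b4 |J2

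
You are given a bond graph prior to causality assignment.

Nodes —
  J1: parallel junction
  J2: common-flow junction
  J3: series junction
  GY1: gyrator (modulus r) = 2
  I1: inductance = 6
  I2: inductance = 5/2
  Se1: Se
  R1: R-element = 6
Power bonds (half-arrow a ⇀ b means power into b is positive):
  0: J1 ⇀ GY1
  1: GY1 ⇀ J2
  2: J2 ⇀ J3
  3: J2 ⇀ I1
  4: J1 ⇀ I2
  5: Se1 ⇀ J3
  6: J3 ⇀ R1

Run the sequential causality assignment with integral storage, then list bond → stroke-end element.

β5 |J3  (Se1 fixes effort; stroke away)
β3 |I1  (I1 integral (f out))
β1 |J2  (J2 flow already set via bond 3)
β2 |J2  (common-f at J2 fixed by 3)
β6 |J3  (common-f at J3 fixed by 2)
β0 |J1  (GY1: gyrator matches bond 1)
β4 |I2  (common-e at J1 fixed by 0)

β0 stroke→J1
β1 stroke→J2
β2 stroke→J2
β3 stroke→I1
β4 stroke→I2
β5 stroke→J3
β6 stroke→J3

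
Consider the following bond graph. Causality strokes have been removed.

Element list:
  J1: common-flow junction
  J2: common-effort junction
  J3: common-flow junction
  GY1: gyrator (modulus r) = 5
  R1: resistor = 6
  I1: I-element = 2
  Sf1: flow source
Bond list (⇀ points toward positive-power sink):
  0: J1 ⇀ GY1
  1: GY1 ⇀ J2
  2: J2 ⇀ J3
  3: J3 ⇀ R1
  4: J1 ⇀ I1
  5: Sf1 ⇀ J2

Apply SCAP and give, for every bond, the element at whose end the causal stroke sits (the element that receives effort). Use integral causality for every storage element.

#5 |Sf1  (Sf1 fixes flow; stroke at Sf1)
#4 |I1  (prefer integral on I1)
#0 |J1  (common-f at J1 fixed by 4)
#1 |J2  (GY1: gyrator matches bond 0)
#2 |J3  (J2 effort already set via bond 1)
#3 |R1  (only one flow-in slot at J3)

b0 →J1
b1 →J2
b2 →J3
b3 →R1
b4 →I1
b5 →Sf1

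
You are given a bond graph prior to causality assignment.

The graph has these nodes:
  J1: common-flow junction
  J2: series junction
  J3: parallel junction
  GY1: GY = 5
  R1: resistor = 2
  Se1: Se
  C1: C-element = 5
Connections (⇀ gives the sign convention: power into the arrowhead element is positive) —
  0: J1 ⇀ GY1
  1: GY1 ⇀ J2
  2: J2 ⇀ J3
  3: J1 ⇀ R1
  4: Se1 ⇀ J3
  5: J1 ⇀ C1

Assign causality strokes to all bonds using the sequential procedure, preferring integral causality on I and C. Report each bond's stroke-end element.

bond 4 stroke→J3  (Se1 fixes effort; stroke away)
bond 2 stroke→J2  (J3: bond 4 brought effort, rest push out)
bond 1 stroke→GY1  (J2 needs exactly one f-in)
bond 0 stroke→GY1  (through GY1, causality inverts; strokes same side of GY1)
bond 3 stroke→J1  (J1: bond 0 brought flow, rest push out)
bond 5 stroke→J1  (J1 flow already set via bond 0)

β0 stroke→GY1
β1 stroke→GY1
β2 stroke→J2
β3 stroke→J1
β4 stroke→J3
β5 stroke→J1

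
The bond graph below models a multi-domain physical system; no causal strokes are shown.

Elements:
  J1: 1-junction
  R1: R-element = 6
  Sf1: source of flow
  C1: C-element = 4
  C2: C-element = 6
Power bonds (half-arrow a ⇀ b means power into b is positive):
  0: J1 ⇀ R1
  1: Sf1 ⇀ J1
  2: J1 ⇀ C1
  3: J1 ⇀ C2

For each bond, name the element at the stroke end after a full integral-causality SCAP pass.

bond 1 →Sf1  (Sf1 (Sf) sets flow on bond)
bond 0 →J1  (J1: bond 1 brought flow, rest push out)
bond 2 →J1  (common-f at J1 fixed by 1)
bond 3 →J1  (J1: bond 1 brought flow, rest push out)

#0 stroke at J1
#1 stroke at Sf1
#2 stroke at J1
#3 stroke at J1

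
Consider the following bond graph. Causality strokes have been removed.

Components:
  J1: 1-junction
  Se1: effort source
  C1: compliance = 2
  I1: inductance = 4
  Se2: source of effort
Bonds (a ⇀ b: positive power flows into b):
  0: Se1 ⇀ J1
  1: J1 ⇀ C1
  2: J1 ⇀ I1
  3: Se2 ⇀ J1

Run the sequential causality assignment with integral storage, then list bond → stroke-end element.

bond 0 →J1
bond 1 →J1
bond 2 →I1
bond 3 →J1

bond 0 |J1  (Se1: effort source, stroke at far end)
bond 3 |J1  (Se2 (Se) sets effort on bond)
bond 1 |J1  (prefer integral on C1)
bond 2 |I1  (J1: last free bond brings flow in)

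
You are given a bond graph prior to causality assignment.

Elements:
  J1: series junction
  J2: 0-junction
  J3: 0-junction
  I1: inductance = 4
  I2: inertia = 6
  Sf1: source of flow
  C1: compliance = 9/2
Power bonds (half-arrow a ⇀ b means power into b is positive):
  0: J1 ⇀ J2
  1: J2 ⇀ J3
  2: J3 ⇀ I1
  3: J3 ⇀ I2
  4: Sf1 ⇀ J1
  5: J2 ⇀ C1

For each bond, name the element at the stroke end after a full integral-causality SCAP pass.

#4 |Sf1  (Sf1 (Sf) sets flow on bond)
#0 |J1  (J1: bond 4 brought flow, rest push out)
#2 |I1  (I1: I, integral causality)
#3 |I2  (I2 outputs flow p/I2)
#1 |J3  (only one effort-in slot at J3)
#5 |J2  (only one effort-in slot at J2)

β0 stroke→J1
β1 stroke→J3
β2 stroke→I1
β3 stroke→I2
β4 stroke→Sf1
β5 stroke→J2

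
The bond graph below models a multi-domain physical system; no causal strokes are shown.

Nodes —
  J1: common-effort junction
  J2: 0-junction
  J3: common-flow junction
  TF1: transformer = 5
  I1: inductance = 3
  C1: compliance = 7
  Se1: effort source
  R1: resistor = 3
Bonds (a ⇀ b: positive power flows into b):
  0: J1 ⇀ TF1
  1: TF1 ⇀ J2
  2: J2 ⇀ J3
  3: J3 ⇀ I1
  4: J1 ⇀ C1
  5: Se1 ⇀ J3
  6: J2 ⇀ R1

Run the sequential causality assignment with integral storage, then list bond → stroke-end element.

b5 |J3  (Se1 fixes effort; stroke away)
b3 |I1  (I1: I, integral causality)
b2 |J3  (1-jn J3 has f-setter on 3)
b4 |J1  (prefer integral on C1)
b0 |TF1  (J1 effort already set via bond 4)
b1 |J2  (TF1 one-in-one-out from 0)
b6 |R1  (common-e at J2 fixed by 1)

b0 stroke at TF1
b1 stroke at J2
b2 stroke at J3
b3 stroke at I1
b4 stroke at J1
b5 stroke at J3
b6 stroke at R1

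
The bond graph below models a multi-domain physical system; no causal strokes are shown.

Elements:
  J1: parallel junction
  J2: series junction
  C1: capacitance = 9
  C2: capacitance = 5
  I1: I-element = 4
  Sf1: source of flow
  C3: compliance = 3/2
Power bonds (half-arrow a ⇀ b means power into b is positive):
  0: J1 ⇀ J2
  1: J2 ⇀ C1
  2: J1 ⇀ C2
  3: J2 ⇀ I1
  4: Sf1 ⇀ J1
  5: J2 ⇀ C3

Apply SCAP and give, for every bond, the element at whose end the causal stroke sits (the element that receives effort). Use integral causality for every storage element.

b4 |Sf1  (Sf1 (Sf) sets flow on bond)
b1 |J2  (prefer integral on C1)
b2 |J1  (C2 outputs effort q/C2)
b0 |J2  (0-jn J1 has e-setter on 2)
b3 |I1  (I1 outputs flow p/I1)
b5 |J2  (1-jn J2 has f-setter on 3)

bond 0 stroke at J2
bond 1 stroke at J2
bond 2 stroke at J1
bond 3 stroke at I1
bond 4 stroke at Sf1
bond 5 stroke at J2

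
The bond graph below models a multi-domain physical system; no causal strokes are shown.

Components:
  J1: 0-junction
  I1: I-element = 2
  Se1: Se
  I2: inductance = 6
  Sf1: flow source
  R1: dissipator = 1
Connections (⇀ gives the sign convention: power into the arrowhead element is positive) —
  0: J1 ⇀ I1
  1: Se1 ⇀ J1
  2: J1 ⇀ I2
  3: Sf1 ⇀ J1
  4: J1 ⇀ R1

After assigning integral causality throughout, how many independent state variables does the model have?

2  (I1, I2 all integral)

b1 stroke at J1  (Se1 fixes effort; stroke away)
b3 stroke at Sf1  (source Sf1 imposes f)
b0 stroke at I1  (J1: bond 1 brought effort, rest push out)
b2 stroke at I2  (J1 effort already set via bond 1)
b4 stroke at R1  (J1 effort already set via bond 1)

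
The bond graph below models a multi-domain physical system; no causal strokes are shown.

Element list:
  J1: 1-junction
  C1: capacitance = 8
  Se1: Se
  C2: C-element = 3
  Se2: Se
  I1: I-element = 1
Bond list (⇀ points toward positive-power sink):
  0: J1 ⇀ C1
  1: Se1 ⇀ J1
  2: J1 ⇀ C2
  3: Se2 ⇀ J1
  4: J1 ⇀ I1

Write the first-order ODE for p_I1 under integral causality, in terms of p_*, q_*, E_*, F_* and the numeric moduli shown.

#1 →J1  (Se1 fixes effort; stroke away)
#3 →J1  (Se2 (Se) sets effort on bond)
#0 →J1  (C1: C, integral causality)
#2 →J1  (C2 integral (e out))
#4 →I1  (J1 needs exactly one f-in)

dp_I1/dt = E_Se1 + E_Se2 - q_C1/8 - q_C2/3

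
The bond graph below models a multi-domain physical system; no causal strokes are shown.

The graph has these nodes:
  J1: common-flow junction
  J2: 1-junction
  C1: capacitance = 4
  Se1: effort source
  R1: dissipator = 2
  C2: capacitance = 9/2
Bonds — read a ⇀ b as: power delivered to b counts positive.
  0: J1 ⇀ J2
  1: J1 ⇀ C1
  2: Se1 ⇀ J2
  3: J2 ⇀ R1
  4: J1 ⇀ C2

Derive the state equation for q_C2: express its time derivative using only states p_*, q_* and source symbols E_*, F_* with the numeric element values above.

β2 →J2  (Se1 (Se) sets effort on bond)
β1 →J1  (C1 outputs effort q/C1)
β4 →J1  (prefer integral on C2)
β0 →J2  (only one flow-in slot at J1)
β3 →R1  (only one flow-in slot at J2)

dq_C2/dt = E_Se1/2 - q_C1/8 - q_C2/9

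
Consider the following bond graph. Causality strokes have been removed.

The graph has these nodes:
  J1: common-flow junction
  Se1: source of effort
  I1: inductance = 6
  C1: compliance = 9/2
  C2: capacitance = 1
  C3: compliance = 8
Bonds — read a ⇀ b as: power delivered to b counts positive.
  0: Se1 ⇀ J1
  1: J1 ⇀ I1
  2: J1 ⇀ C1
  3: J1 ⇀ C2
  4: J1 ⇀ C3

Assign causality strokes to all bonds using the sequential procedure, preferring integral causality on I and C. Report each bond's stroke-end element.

β0 stroke→J1  (Se1 fixes effort; stroke away)
β1 stroke→I1  (I1: I, integral causality)
β2 stroke→J1  (common-f at J1 fixed by 1)
β3 stroke→J1  (J1: bond 1 brought flow, rest push out)
β4 stroke→J1  (common-f at J1 fixed by 1)

bond 0 stroke→J1
bond 1 stroke→I1
bond 2 stroke→J1
bond 3 stroke→J1
bond 4 stroke→J1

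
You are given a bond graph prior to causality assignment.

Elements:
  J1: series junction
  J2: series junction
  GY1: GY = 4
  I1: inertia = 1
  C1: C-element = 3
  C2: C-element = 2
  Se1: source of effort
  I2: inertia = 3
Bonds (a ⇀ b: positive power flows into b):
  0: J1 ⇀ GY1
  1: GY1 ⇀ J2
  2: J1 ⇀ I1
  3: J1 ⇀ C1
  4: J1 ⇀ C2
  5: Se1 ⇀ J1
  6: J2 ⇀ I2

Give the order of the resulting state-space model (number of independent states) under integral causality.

4  (C1, C2, I1, I2 all integral)

b5 stroke at J1  (Se1 fixes effort; stroke away)
b2 stroke at I1  (I1 outputs flow p/I1)
b0 stroke at J1  (common-f at J1 fixed by 2)
b3 stroke at J1  (J1: bond 2 brought flow, rest push out)
b4 stroke at J1  (common-f at J1 fixed by 2)
b1 stroke at J2  (GY1 both-in/both-out from 0)
b6 stroke at I2  (J2: last free bond brings flow in)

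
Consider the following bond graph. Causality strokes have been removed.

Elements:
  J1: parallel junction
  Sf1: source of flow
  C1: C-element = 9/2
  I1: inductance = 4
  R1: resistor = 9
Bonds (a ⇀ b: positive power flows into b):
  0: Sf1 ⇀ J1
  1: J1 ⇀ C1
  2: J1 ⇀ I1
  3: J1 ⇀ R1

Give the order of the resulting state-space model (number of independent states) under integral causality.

2  (C1, I1 all integral)

b0 |Sf1  (Sf1 (Sf) sets flow on bond)
b1 |J1  (prefer integral on C1)
b2 |I1  (common-e at J1 fixed by 1)
b3 |R1  (common-e at J1 fixed by 1)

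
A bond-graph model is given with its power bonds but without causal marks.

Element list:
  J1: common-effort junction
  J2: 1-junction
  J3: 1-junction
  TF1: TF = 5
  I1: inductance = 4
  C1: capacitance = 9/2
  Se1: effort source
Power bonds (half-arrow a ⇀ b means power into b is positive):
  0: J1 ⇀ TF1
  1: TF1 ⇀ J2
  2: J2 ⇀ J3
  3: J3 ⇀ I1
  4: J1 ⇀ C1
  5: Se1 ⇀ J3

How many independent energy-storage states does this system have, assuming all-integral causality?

2  (C1, I1 all integral)

bond 5 stroke→J3  (Se1 (Se) sets effort on bond)
bond 3 stroke→I1  (I1 outputs flow p/I1)
bond 2 stroke→J3  (J3: bond 3 brought flow, rest push out)
bond 1 stroke→J2  (1-jn J2 has f-setter on 2)
bond 0 stroke→TF1  (TF1: transformer flips bond 1)
bond 4 stroke→J1  (J1: last free bond brings effort in)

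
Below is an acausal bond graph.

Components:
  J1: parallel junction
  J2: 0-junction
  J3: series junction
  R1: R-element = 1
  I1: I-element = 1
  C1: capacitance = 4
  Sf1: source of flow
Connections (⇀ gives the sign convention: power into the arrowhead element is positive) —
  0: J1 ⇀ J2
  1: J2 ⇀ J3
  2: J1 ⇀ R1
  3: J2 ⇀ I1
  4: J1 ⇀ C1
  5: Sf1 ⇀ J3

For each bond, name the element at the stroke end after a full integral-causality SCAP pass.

b0 stroke→J2
b1 stroke→J3
b2 stroke→R1
b3 stroke→I1
b4 stroke→J1
b5 stroke→Sf1

bond 5 stroke at Sf1  (Sf1 (Sf) sets flow on bond)
bond 1 stroke at J3  (1-jn J3 has f-setter on 5)
bond 3 stroke at I1  (I1 integral (f out))
bond 0 stroke at J2  (J2: last free bond brings effort in)
bond 4 stroke at J1  (C1 outputs effort q/C1)
bond 2 stroke at R1  (J1 effort already set via bond 4)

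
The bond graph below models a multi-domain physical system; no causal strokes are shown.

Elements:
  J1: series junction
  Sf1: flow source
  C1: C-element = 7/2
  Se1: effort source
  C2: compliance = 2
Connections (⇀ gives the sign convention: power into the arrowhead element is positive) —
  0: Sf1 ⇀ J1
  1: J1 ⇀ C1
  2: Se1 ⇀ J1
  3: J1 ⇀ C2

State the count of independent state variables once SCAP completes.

2  (C1, C2 all integral)

#0 →Sf1  (Sf1 (Sf) sets flow on bond)
#2 →J1  (source Se1 imposes e)
#1 →J1  (1-jn J1 has f-setter on 0)
#3 →J1  (J1: bond 0 brought flow, rest push out)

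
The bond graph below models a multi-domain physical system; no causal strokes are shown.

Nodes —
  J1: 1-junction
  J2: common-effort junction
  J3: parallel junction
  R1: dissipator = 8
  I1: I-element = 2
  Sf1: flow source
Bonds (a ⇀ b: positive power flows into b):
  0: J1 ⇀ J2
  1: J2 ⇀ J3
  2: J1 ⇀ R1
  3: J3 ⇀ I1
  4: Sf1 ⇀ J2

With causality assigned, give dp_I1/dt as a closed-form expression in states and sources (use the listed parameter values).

dp_I1/dt = 8*F_Sf1 - 4*p_I1

#4 →Sf1  (source Sf1 imposes f)
#3 →I1  (I1 outputs flow p/I1)
#1 →J3  (closing 0-jn rule on J3)
#0 →J2  (J2: last free bond brings effort in)
#2 →J1  (1-jn J1 has f-setter on 0)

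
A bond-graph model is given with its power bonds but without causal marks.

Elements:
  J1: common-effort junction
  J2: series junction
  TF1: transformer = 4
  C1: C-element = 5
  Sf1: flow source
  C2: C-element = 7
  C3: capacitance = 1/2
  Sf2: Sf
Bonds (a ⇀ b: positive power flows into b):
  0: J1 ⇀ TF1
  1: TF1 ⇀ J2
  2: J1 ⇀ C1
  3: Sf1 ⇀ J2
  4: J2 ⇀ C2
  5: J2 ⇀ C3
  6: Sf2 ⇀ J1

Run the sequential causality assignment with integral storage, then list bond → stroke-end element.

bond 0 stroke→TF1
bond 1 stroke→J2
bond 2 stroke→J1
bond 3 stroke→Sf1
bond 4 stroke→J2
bond 5 stroke→J2
bond 6 stroke→Sf2

β3 stroke at Sf1  (source Sf1 imposes f)
β6 stroke at Sf2  (source Sf2 imposes f)
β1 stroke at J2  (common-f at J2 fixed by 3)
β4 stroke at J2  (1-jn J2 has f-setter on 3)
β5 stroke at J2  (1-jn J2 has f-setter on 3)
β0 stroke at TF1  (TF TF1: opposite of bond 1)
β2 stroke at J1  (only one effort-in slot at J1)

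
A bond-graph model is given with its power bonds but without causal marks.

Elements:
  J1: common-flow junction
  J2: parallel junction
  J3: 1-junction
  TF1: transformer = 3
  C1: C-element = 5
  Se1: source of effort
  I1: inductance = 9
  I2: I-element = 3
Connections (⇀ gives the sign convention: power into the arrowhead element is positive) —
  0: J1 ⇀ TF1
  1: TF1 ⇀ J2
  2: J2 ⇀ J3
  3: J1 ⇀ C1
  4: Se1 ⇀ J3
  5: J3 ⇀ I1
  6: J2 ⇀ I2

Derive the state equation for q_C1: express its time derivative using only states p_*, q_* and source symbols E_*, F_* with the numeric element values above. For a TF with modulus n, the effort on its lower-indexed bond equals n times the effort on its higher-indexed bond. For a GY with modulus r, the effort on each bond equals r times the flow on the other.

β4 |J3  (Se1: effort source, stroke at far end)
β3 |J1  (C1 integral (e out))
β0 |TF1  (closing 1-jn rule on J1)
β1 |J2  (through TF1, causality passes straight; one stroke at TF1)
β2 |J3  (0-jn J2 has e-setter on 1)
β6 |I2  (0-jn J2 has e-setter on 1)
β5 |I1  (only one flow-in slot at J3)

dq_C1/dt = p_I1/27 + p_I2/9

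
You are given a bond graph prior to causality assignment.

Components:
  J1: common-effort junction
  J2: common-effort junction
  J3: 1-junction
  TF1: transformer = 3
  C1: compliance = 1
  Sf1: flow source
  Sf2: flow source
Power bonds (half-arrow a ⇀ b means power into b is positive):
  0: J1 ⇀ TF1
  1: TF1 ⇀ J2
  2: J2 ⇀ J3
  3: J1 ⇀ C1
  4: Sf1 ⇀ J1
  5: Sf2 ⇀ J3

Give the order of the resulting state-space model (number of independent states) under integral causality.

1  (C1 all integral)

β4 stroke at Sf1  (Sf1: flow source, stroke at near end)
β5 stroke at Sf2  (Sf2 (Sf) sets flow on bond)
β2 stroke at J3  (J3: bond 5 brought flow, rest push out)
β1 stroke at J2  (closing 0-jn rule on J2)
β0 stroke at TF1  (through TF1, causality passes straight; one stroke at TF1)
β3 stroke at J1  (only one effort-in slot at J1)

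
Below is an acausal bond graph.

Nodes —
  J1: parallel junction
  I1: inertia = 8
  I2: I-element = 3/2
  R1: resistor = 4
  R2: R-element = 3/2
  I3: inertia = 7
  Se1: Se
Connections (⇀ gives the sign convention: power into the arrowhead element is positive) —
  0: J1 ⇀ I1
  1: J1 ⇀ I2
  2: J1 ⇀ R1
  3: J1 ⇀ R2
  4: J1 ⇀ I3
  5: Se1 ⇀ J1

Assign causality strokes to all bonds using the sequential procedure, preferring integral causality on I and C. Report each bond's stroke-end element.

b0 stroke at I1
b1 stroke at I2
b2 stroke at R1
b3 stroke at R2
b4 stroke at I3
b5 stroke at J1

β5 →J1  (Se1: effort source, stroke at far end)
β0 →I1  (J1: bond 5 brought effort, rest push out)
β1 →I2  (J1 effort already set via bond 5)
β2 →R1  (common-e at J1 fixed by 5)
β3 →R2  (J1 effort already set via bond 5)
β4 →I3  (0-jn J1 has e-setter on 5)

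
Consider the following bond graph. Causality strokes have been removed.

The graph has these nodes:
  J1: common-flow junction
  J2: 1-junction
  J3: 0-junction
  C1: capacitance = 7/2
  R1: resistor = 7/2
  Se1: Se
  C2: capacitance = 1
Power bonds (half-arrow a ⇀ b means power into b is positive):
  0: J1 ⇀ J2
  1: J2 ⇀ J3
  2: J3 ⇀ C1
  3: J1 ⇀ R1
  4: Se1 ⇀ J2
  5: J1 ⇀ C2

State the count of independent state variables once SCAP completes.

β4 stroke at J2  (Se1 (Se) sets effort on bond)
β2 stroke at J3  (C1 integral (e out))
β1 stroke at J2  (0-jn J3 has e-setter on 2)
β0 stroke at J1  (closing 1-jn rule on J2)
β5 stroke at J1  (prefer integral on C2)
β3 stroke at R1  (closing 1-jn rule on J1)

2  (C1, C2 all integral)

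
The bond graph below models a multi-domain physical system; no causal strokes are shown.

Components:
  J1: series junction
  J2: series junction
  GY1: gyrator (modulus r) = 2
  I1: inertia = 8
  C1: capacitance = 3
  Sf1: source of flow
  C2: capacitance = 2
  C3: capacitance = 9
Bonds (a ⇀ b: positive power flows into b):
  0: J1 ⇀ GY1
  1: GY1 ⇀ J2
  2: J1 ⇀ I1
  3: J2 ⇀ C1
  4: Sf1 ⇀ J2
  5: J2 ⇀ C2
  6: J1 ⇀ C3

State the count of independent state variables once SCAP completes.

b4 stroke at Sf1  (Sf1 (Sf) sets flow on bond)
b1 stroke at J2  (common-f at J2 fixed by 4)
b3 stroke at J2  (J2 flow already set via bond 4)
b5 stroke at J2  (1-jn J2 has f-setter on 4)
b0 stroke at J1  (GY1 both-in/both-out from 1)
b2 stroke at I1  (I1 integral (f out))
b6 stroke at J1  (1-jn J1 has f-setter on 2)

4  (C1, C2, C3, I1 all integral)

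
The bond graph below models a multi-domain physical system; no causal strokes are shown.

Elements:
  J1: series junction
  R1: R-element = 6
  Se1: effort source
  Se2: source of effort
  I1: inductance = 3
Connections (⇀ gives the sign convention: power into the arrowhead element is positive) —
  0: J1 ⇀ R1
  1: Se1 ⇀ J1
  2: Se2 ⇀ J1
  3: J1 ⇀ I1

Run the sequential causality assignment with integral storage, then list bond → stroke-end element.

#1 stroke at J1  (Se1: effort source, stroke at far end)
#2 stroke at J1  (Se2 (Se) sets effort on bond)
#3 stroke at I1  (I1 integral (f out))
#0 stroke at J1  (common-f at J1 fixed by 3)

bond 0 stroke→J1
bond 1 stroke→J1
bond 2 stroke→J1
bond 3 stroke→I1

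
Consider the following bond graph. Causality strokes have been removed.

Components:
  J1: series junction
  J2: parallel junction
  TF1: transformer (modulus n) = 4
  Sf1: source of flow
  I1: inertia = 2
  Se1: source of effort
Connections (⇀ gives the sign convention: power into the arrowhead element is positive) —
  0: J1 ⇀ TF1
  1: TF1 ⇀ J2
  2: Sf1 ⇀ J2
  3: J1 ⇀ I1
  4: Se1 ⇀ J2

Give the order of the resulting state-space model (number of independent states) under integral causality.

1  (I1 all integral)

b2 |Sf1  (Sf1: flow source, stroke at near end)
b4 |J2  (Se1 (Se) sets effort on bond)
b1 |TF1  (0-jn J2 has e-setter on 4)
b0 |J1  (through TF1, causality passes straight; one stroke at TF1)
b3 |I1  (J1: last free bond brings flow in)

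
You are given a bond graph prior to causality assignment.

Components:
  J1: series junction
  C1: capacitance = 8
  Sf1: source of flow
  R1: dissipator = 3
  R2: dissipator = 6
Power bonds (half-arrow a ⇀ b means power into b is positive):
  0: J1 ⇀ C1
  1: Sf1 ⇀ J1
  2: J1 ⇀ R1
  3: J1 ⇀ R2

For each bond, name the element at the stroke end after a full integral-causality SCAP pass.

#0 stroke→J1
#1 stroke→Sf1
#2 stroke→J1
#3 stroke→J1

β1 stroke→Sf1  (Sf1 (Sf) sets flow on bond)
β0 stroke→J1  (J1 flow already set via bond 1)
β2 stroke→J1  (J1: bond 1 brought flow, rest push out)
β3 stroke→J1  (common-f at J1 fixed by 1)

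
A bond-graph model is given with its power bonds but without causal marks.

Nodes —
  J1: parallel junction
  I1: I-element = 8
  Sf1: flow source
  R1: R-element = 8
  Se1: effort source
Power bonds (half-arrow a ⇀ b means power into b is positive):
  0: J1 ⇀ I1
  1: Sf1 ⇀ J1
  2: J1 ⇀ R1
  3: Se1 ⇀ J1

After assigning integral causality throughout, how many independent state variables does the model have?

1  (I1 all integral)

β1 →Sf1  (Sf1 fixes flow; stroke at Sf1)
β3 →J1  (Se1: effort source, stroke at far end)
β0 →I1  (common-e at J1 fixed by 3)
β2 →R1  (J1: bond 3 brought effort, rest push out)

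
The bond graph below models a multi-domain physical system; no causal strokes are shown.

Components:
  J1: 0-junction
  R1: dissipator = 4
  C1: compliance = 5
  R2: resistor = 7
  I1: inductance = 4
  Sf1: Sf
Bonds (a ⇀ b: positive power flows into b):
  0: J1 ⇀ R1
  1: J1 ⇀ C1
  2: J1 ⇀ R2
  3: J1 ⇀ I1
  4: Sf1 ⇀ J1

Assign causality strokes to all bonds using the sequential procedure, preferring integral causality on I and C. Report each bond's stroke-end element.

bond 0 |R1
bond 1 |J1
bond 2 |R2
bond 3 |I1
bond 4 |Sf1

#4 stroke at Sf1  (Sf1 (Sf) sets flow on bond)
#1 stroke at J1  (C1: C, integral causality)
#0 stroke at R1  (J1 effort already set via bond 1)
#2 stroke at R2  (0-jn J1 has e-setter on 1)
#3 stroke at I1  (J1 effort already set via bond 1)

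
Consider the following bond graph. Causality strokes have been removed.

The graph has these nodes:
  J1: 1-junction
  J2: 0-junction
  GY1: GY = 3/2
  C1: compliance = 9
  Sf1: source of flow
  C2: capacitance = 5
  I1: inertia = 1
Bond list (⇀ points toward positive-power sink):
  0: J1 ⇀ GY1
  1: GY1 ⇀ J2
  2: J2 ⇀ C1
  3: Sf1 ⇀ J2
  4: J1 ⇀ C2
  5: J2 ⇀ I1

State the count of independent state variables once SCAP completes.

3  (C1, C2, I1 all integral)

β3 |Sf1  (source Sf1 imposes f)
β2 |J2  (prefer integral on C1)
β1 |GY1  (common-e at J2 fixed by 2)
β5 |I1  (J2 effort already set via bond 2)
β0 |GY1  (through GY1, causality inverts; strokes same side of GY1)
β4 |J1  (common-f at J1 fixed by 0)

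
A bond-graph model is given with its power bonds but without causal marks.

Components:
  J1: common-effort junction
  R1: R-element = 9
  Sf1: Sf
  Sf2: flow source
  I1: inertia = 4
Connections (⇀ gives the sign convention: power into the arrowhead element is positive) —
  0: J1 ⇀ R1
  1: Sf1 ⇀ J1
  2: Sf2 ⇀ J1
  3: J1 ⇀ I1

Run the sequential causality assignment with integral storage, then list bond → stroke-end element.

b1 |Sf1  (source Sf1 imposes f)
b2 |Sf2  (Sf2 fixes flow; stroke at Sf2)
b3 |I1  (prefer integral on I1)
b0 |J1  (J1 needs exactly one e-in)

β0 stroke at J1
β1 stroke at Sf1
β2 stroke at Sf2
β3 stroke at I1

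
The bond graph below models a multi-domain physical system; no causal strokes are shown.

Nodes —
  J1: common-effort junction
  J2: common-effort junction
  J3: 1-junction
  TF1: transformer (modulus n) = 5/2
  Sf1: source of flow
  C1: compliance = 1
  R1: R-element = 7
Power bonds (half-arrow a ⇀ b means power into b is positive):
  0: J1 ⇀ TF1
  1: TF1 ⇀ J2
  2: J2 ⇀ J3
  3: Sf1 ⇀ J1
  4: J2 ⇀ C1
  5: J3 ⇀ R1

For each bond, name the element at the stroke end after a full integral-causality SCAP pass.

β0 |J1
β1 |TF1
β2 |J3
β3 |Sf1
β4 |J2
β5 |R1

β3 stroke→Sf1  (Sf1 (Sf) sets flow on bond)
β0 stroke→J1  (only one effort-in slot at J1)
β1 stroke→TF1  (TF1: transformer flips bond 0)
β4 stroke→J2  (C1: C, integral causality)
β2 stroke→J3  (J2 effort already set via bond 4)
β5 stroke→R1  (J3 needs exactly one f-in)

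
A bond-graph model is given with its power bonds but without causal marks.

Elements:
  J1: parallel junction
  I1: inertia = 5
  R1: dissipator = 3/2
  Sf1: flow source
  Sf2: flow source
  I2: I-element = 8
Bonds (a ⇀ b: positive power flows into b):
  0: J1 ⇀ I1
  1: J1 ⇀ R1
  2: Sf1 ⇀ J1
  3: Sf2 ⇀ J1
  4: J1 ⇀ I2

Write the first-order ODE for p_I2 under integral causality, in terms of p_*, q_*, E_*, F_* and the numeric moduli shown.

b2 |Sf1  (source Sf1 imposes f)
b3 |Sf2  (Sf2 (Sf) sets flow on bond)
b0 |I1  (I1 outputs flow p/I1)
b4 |I2  (prefer integral on I2)
b1 |J1  (J1: last free bond brings effort in)

dp_I2/dt = 3*F_Sf1/2 + 3*F_Sf2/2 - 3*p_I1/10 - 3*p_I2/16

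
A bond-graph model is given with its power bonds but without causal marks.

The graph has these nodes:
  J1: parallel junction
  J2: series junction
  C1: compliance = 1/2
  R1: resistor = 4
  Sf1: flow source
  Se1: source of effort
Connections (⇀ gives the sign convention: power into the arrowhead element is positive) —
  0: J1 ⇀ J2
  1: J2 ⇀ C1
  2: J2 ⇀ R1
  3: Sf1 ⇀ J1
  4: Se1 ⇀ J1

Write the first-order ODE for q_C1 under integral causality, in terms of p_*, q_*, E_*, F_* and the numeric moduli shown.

dq_C1/dt = E_Se1/4 - q_C1/2

β3 stroke at Sf1  (Sf1 (Sf) sets flow on bond)
β4 stroke at J1  (source Se1 imposes e)
β0 stroke at J2  (common-e at J1 fixed by 4)
β1 stroke at J2  (C1 outputs effort q/C1)
β2 stroke at R1  (J2 needs exactly one f-in)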